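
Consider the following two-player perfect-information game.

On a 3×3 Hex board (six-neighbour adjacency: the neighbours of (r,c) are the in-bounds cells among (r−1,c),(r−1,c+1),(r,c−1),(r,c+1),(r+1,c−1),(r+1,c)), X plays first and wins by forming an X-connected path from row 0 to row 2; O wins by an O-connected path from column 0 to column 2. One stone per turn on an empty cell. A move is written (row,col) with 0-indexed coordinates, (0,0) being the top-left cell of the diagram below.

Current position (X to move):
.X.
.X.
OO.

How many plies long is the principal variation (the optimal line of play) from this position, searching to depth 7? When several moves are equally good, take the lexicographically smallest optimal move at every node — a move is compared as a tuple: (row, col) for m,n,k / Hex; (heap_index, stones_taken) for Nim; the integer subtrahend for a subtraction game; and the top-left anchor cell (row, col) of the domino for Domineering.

PV length from [.X./.X./OO.]: 4 plies

p1 X@[.X./.X./OO.]: (0,0)[XX./.X./OO.]-1* (0,2)[.XX/.X./OO.]-1 (1,0)[.X./XX./OO.]-1 (1,2)[.X./.XX/OO.]-1 (2,2)[.X./.X./OOX]-1
p2 O@[XX./.X./OO.]: (0,2)[XXO/.X./OO.]+1* (1,0)[XX./OX./OO.]+1 (1,2)[XX./.XO/OO.]+1 (2,2)[XX./.X./OOO]+1
p3 X@[XXO/.X./OO.]: (1,0)[XXO/XX./OO.]-1* (1,2)[XXO/.XX/OO.]-1 (2,2)[XXO/.X./OOX]-1
p4 O@[XXO/XX./OO.]: (1,2)[XXO/XXO/OO.]+1* (2,2)[XXO/XX./OOO]+1
p5 X@[XXO/XXO/OO.] terminal -1; root [.X./.X./OO.] d7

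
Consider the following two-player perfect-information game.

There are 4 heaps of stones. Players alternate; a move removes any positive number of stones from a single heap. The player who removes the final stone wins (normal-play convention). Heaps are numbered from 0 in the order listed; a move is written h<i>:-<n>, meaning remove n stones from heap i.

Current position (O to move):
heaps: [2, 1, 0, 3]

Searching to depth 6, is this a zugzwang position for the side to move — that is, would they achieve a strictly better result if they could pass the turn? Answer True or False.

ply 1, O at (2,1,0,3) | h0:-1=-1→(1,1,0,3)*; h0:-2=-1→(0,1,0,3); h1:-1=-1→(2,0,0,3); h3:-1=-1→(2,1,0,2); h3:-2=-1→(2,1,0,1); h3:-3=-1→(2,1,0,0)
ply 2, X at (1,1,0,3) | h0:-1=-1→(0,1,0,3); h1:-1=-1→(1,0,0,3); h3:-1=-1→(1,1,0,2); h3:-2=-1→(1,1,0,1); h3:-3=+1→(1,1,0,0)*
ply 3, O at (1,1,0,0) | h0:-1=-1→(0,1,0,0)*; h1:-1=-1→(1,0,0,0)
ply 4, X at (0,1,0,0) | h1:-1=+1→(0,0,0,0)*
ply 5: (0,0,0,0) is terminal -1 (O); from (2,1,0,3) depth 6
suppose O passes — search the same position with X to move:
pass> ply 1, X at (2,1,0,3) | h0:-1=-1→(1,1,0,3)*; h0:-2=-1→(0,1,0,3); h1:-1=-1→(2,0,0,3); h3:-1=-1→(2,1,0,2); h3:-2=-1→(2,1,0,1); h3:-3=-1→(2,1,0,0)
pass> ply 2, O at (1,1,0,3) | h0:-1=-1→(0,1,0,3); h1:-1=-1→(1,0,0,3); h3:-1=-1→(1,1,0,2); h3:-2=-1→(1,1,0,1); h3:-3=+1→(1,1,0,0)*
pass> ply 3, X at (1,1,0,0) | h0:-1=-1→(0,1,0,0)*; h1:-1=-1→(1,0,0,0)
pass> ply 4, O at (0,1,0,0) | h1:-1=+1→(0,0,0,0)*
pass> ply 5: (0,0,0,0) is terminal -1 (X); from (2,1,0,3) depth 6
for O: play -1, pass +1

zugzwang((2,1,0,3), O) = True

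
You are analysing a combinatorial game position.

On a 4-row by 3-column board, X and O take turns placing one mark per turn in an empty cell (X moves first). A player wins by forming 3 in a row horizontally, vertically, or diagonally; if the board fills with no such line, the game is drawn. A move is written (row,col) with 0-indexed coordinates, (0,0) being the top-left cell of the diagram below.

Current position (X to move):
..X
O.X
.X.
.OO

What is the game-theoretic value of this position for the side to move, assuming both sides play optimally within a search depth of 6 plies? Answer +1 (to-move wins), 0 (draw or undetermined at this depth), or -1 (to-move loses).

value(..X/O.X/.X./.OO, X) = +1

ply 1, X at ..X/O.X/.X./.OO | (0,0)=-1→X.X/O.X/.X./.OO; (0,1)=-1→.XX/O.X/.X./.OO; (1,1)=-1→..X/OXX/.X./.OO; (2,0)=-1→..X/O.X/XX./.OO; (2,2)=+1→..X/O.X/.XX/.OO*; (3,0)=+1→..X/O.X/.X./XOO
ply 2: ..X/O.X/.XX/.OO is terminal -1 (O); from ..X/O.X/.X./.OO depth 6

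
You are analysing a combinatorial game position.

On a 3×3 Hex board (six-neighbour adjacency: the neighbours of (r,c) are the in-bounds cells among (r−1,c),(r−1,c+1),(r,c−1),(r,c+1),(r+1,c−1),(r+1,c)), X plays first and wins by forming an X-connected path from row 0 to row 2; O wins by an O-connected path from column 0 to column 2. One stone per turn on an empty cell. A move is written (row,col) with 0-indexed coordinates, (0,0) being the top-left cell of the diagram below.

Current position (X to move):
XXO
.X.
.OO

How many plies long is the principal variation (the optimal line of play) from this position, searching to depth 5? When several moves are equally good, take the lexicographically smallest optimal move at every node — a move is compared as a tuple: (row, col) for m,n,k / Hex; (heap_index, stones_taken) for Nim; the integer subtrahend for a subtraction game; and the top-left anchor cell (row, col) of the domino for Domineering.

PV length from [XXO/.X./.OO]: 1 ply

[XXO/.X./.OO] X move#1: (1,0):-1/XXO/XX./.OO, (1,2):-1/XXO/.XX/.OO, (2,0):+1/XXO/.X./XOO*
[XXO/.X./XOO] end (terminal -1, O#2); searched XXO/.X./.OO to 5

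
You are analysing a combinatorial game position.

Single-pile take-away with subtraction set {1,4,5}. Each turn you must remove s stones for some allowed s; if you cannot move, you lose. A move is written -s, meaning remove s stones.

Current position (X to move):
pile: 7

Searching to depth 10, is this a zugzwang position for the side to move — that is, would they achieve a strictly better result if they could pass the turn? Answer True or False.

ply 1, X at 7 | -1=-1→6; -4=-1→3; -5=+1→2*
ply 2, O at 2 | -1=-1→1*
ply 3, X at 1 | -1=+1→0*
ply 4: 0 is terminal -1 (O); from 7 depth 10
pass branch (O moves first from the same position):
  | ply 1, O at 7 | -1=-1→6; -4=-1→3; -5=+1→2*
  | ply 2, X at 2 | -1=-1→1*
  | ply 3, O at 1 | -1=+1→0*
  | ply 4: 0 is terminal -1 (X); from 7 depth 10
X moving scores +1; X passing scores -1

zugzwang(7, X) = False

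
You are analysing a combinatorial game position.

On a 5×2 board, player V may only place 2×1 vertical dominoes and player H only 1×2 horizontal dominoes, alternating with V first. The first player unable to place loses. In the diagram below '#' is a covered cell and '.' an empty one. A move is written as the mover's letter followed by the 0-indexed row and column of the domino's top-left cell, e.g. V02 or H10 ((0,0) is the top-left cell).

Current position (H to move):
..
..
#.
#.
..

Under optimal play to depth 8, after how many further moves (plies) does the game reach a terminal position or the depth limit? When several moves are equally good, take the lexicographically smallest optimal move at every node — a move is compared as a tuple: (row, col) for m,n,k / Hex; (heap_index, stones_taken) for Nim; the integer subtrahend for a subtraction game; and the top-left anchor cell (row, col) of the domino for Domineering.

ply 1, H at ../../#./#./.. | H00=+1→##/../#./#./..*; H10=+1→../##/#./#./..; H40=-1→../../#./#./##
ply 2, V at ##/../#./#./.. | V11=-1→##/.#/##/#./..*; V21=-1→##/../##/##/..; V31=-1→##/../#./##/.#
ply 3, H at ##/.#/##/#./.. | H40=+1→##/.#/##/#./##*
ply 4: ##/.#/##/#./## is terminal -1 (V); from ../../#./#./.. depth 8

PV length from [../../#./#./..]: 3 plies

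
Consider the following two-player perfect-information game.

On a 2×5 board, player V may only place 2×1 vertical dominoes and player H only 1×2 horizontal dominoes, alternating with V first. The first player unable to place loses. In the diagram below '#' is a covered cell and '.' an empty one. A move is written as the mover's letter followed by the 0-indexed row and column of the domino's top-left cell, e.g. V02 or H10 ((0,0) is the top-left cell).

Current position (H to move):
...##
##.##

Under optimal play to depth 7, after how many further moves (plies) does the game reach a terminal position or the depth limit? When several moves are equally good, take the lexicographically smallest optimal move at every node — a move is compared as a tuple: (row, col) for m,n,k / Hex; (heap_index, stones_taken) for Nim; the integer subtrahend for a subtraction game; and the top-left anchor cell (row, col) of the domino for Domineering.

PV length from [...##/##.##]: 1 ply

ply 1, H at ...##/##.## | H00=-1→##.##/##.##; H01=+1→.####/##.##*
ply 2: .####/##.## is terminal -1 (V); from ...##/##.## depth 7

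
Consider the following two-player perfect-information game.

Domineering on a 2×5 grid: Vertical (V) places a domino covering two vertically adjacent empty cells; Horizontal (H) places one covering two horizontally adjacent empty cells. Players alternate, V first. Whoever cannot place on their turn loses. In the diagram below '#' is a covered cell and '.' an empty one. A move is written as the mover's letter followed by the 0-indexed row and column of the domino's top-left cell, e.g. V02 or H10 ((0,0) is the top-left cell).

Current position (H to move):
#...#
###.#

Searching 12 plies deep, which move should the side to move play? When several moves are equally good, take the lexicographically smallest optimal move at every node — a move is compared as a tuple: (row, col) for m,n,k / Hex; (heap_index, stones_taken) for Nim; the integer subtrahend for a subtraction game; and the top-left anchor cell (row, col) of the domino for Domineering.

p1 H@[#...#/###.#]: H01[###.#/###.#]-1 H02[#.###/###.#]+1*
p2 V@[#.###/###.#] terminal -1; root [#...#/###.#] d12

H's best at [#...#/###.#]: H02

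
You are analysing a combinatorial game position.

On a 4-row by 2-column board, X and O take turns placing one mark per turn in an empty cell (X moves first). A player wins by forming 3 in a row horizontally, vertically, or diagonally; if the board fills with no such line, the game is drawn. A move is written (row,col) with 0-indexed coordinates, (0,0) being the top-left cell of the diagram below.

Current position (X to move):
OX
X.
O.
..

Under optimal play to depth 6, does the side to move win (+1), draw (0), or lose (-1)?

value(OX/X./O./.., X) = 0

[OX/X./O./..] X move#1: (1,1):+0/OX/XX/O./..*, (2,1):+0/OX/X./OX/.., (3,0):+0/OX/X./O./X., (3,1):+0/OX/X./O./.X
[OX/XX/O./..] O move#2: (2,1):+0/OX/XX/OO/..*, (3,0):-1/OX/XX/O./O., (3,1):-1/OX/XX/O./.O
[OX/XX/OO/..] X move#3: (3,0):+0/OX/XX/OO/X.*, (3,1):+0/OX/XX/OO/.X
[OX/XX/OO/X.] O move#4: (3,1):+0/OX/XX/OO/XO*
[OX/XX/OO/XO] end (terminal +0, X#5); searched OX/X./O./.. to 6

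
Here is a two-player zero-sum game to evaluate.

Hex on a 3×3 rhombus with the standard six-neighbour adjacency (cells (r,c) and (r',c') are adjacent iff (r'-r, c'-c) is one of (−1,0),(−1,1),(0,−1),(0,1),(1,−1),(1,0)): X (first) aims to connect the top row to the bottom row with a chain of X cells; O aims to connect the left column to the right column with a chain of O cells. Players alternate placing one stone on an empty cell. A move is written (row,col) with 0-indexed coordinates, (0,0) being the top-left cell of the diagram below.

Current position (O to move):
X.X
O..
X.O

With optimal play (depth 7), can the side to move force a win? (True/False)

O winning at [X.X/O../X.O]: True

ply 1, O at X.X/O../X.O | (0,1)=-1→XOX/O../X.O; (1,1)=+1→X.X/OO./X.O*; (1,2)=-1→X.X/O.O/X.O; (2,1)=-1→X.X/O../XOO
ply 2, X at X.X/OO./X.O | (0,1)=-1→XXX/OO./X.O*; (1,2)=-1→X.X/OOX/X.O; (2,1)=-1→X.X/OO./XXO
ply 3, O at XXX/OO./X.O | (1,2)=+1→XXX/OOO/X.O*; (2,1)=+1→XXX/OO./XOO
ply 4: XXX/OOO/X.O is terminal -1 (X); from X.X/O../X.O depth 7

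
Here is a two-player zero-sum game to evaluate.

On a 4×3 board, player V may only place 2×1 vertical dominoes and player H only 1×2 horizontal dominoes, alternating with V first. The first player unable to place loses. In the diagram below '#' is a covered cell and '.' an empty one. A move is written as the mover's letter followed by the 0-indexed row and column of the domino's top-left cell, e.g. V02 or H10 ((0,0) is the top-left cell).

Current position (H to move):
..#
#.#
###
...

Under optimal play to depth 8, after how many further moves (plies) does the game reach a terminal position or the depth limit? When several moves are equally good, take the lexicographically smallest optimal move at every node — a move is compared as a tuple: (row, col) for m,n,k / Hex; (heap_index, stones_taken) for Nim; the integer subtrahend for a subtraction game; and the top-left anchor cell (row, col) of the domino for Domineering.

ply 1, H at ..#/#.#/###/... | H00=+1→###/#.#/###/...*; H30=-1→..#/#.#/###/##.; H31=-1→..#/#.#/###/.##
ply 2: ###/#.#/###/... is terminal -1 (V); from ..#/#.#/###/... depth 8

PV length from [..#/#.#/###/...]: 1 ply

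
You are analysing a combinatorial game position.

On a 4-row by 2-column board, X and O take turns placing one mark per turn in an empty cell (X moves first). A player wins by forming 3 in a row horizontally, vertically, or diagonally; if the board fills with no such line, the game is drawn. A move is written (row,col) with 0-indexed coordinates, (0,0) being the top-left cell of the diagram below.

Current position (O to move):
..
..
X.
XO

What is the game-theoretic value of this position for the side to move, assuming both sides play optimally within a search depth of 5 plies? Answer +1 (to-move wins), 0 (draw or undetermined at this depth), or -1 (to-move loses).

[../../X./XO] O move#1: (0,0):-1/O./../X./XO, (0,1):-1/.O/../X./XO, (1,0):+0/../O./X./XO*, (1,1):-1/../.O/X./XO, (2,1):-1/../../XO/XO
[../O./X./XO] X move#2: (0,0):+0/X./O./X./XO*, (0,1):+0/.X/O./X./XO, (1,1):+0/../OX/X./XO, (2,1):+0/../O./XX/XO
[X./O./X./XO] O move#3: (0,1):+0/XO/O./X./XO*, (1,1):+0/X./OO/X./XO, (2,1):+0/X./O./XO/XO
[XO/O./X./XO] X move#4: (1,1):+0/XO/OX/X./XO*, (2,1):+0/XO/O./XX/XO
[XO/OX/X./XO] O move#5: (2,1):+0/XO/OX/XO/XO*
[XO/OX/XO/XO] end (terminal +0, X#6); searched ../../X./XO to 5

value(../../X./XO, O) = 0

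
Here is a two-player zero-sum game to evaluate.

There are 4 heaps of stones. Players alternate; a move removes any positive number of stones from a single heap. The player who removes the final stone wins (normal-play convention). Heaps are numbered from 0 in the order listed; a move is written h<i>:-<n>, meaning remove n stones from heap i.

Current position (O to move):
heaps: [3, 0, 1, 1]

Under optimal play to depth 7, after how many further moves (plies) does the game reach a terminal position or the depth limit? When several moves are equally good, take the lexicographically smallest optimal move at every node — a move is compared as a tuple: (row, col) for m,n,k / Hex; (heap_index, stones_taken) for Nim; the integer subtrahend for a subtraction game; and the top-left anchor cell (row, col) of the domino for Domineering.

PV length from [(3,0,1,1)]: 3 plies

p1 O@[(3,0,1,1)]: h0:-1[(2,0,1,1)]-1 h0:-2[(1,0,1,1)]-1 h0:-3[(0,0,1,1)]+1* h2:-1[(3,0,0,1)]-1 h3:-1[(3,0,1,0)]-1
p2 X@[(0,0,1,1)]: h2:-1[(0,0,0,1)]-1* h3:-1[(0,0,1,0)]-1
p3 O@[(0,0,0,1)]: h3:-1[(0,0,0,0)]+1*
p4 X@[(0,0,0,0)] terminal -1; root [(3,0,1,1)] d7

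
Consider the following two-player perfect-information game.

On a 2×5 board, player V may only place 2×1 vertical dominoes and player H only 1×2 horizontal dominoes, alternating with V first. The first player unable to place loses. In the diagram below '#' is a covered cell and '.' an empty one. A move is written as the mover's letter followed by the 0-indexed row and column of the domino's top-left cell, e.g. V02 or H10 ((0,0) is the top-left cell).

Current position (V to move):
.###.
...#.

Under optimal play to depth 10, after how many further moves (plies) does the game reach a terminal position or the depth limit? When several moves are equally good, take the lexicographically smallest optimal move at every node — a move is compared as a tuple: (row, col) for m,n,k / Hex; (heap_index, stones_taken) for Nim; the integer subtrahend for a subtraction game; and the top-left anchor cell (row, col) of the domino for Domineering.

PV length from [.###./...#.]: 3 plies

[.###./...#.] V move#1: V00:+1/####./#..#.*, V04:-1/.####/...##
[####./#..#.] H move#2: H11:-1/####./####.*
[####./####.] V move#3: V04:+1/#####/#####*
[#####/#####] end (terminal -1, H#4); searched .###./...#. to 10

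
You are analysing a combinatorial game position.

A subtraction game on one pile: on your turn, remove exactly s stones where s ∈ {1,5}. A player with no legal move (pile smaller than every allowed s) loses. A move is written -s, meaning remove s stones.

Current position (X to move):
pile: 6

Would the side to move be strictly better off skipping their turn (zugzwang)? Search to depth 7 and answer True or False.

zugzwang(6, X) = True

ply 1, X at 6 | -1=-1→5*; -5=-1→1
ply 2, O at 5 | -1=+1→4*; -5=+1→0
ply 3, X at 4 | -1=-1→3*
ply 4, O at 3 | -1=+1→2*
ply 5, X at 2 | -1=-1→1*
ply 6, O at 1 | -1=+1→0*
ply 7: 0 is terminal -1 (X); from 6 depth 7
suppose X passes — search the same position with O to move:
pass> ply 1, O at 6 | -1=-1→5*; -5=-1→1
pass> ply 2, X at 5 | -1=+1→4*; -5=+1→0
pass> ply 3, O at 4 | -1=-1→3*
pass> ply 4, X at 3 | -1=+1→2*
pass> ply 5, O at 2 | -1=-1→1*
pass> ply 6, X at 1 | -1=+1→0*
pass> ply 7: 0 is terminal -1 (O); from 6 depth 7
for X: play -1, pass +1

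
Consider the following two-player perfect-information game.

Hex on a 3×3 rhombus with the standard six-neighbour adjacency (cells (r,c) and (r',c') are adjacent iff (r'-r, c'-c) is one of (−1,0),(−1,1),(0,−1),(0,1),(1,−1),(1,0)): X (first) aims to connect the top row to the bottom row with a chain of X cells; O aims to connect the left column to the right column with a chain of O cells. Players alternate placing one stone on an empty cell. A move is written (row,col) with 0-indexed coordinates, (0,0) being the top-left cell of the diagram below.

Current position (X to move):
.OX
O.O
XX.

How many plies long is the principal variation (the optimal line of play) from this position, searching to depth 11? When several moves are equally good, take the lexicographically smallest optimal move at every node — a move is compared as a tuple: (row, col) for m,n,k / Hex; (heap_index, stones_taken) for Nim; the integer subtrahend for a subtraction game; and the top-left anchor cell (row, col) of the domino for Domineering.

[.OX/O.O/XX.] X move#1: (0,0):-1/XOX/O.O/XX., (1,1):+1/.OX/OXO/XX.*, (2,2):-1/.OX/O.O/XXX
[.OX/OXO/XX.] end (terminal -1, O#2); searched .OX/O.O/XX. to 11

PV length from [.OX/O.O/XX.]: 1 ply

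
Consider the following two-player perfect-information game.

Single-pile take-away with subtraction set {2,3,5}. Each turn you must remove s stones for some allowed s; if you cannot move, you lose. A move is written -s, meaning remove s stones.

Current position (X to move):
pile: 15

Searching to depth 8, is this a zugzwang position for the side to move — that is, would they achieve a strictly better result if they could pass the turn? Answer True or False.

[15] X move#1: -2:-1/13*, -3:-1/12, -5:-1/10
[13] O move#2: -2:-1/11, -3:-1/10, -5:+1/8*
[8] X move#3: -2:-1/6*, -3:-1/5, -5:-1/3
[6] O move#4: -2:-1/4, -3:-1/3, -5:+1/1*
[1] end (terminal -1, X#5); searched 15 to 8
pass branch (O moves first from the same position):
  | [15] O move#1: -2:-1/13*, -3:-1/12, -5:-1/10
  | [13] X move#2: -2:-1/11, -3:-1/10, -5:+1/8*
  | [8] O move#3: -2:-1/6*, -3:-1/5, -5:-1/3
  | [6] X move#4: -2:-1/4, -3:-1/3, -5:+1/1*
  | [1] end (terminal -1, O#5); searched 15 to 8
X moving scores -1; X passing scores +1

zugzwang(15, X) = True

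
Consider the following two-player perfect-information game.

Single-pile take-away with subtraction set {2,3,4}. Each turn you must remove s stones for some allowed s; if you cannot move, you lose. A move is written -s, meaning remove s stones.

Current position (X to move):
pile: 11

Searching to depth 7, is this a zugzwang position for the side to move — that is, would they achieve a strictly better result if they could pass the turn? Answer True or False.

[11] X move#1: -2:-1/9, -3:-1/8, -4:+1/7*
[7] O move#2: -2:-1/5*, -3:-1/4, -4:-1/3
[5] X move#3: -2:-1/3, -3:-1/2, -4:+1/1*
[1] end (terminal -1, O#4); searched 11 to 7
suppose X passes — search the same position with O to move:
pass> [11] O move#1: -2:-1/9, -3:-1/8, -4:+1/7*
pass> [7] X move#2: -2:-1/5*, -3:-1/4, -4:-1/3
pass> [5] O move#3: -2:-1/3, -3:-1/2, -4:+1/1*
pass> [1] end (terminal -1, X#4); searched 11 to 7
for X: play +1, pass -1

zugzwang(11, X) = False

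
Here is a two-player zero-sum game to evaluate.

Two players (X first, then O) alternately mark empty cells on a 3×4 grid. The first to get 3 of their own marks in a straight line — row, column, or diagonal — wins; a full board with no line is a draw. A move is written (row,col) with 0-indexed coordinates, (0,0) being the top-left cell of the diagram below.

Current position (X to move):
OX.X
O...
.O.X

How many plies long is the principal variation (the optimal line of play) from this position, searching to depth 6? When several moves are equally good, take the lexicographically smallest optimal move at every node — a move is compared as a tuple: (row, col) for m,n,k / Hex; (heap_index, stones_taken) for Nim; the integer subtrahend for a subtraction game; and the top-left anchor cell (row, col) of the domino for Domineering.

PV length from [OX.X/O.../.O.X]: 1 ply

[OX.X/O.../.O.X] X move#1: (0,2):+1/OXXX/O.../.O.X*, (1,1):-1/OX.X/OX../.O.X, (1,2):+1/OX.X/O.X./.O.X, (1,3):+1/OX.X/O..X/.O.X, (2,0):+1/OX.X/O.../XO.X, (2,2):-1/OX.X/O.../.OXX
[OXXX/O.../.O.X] end (terminal -1, O#2); searched OX.X/O.../.O.X to 6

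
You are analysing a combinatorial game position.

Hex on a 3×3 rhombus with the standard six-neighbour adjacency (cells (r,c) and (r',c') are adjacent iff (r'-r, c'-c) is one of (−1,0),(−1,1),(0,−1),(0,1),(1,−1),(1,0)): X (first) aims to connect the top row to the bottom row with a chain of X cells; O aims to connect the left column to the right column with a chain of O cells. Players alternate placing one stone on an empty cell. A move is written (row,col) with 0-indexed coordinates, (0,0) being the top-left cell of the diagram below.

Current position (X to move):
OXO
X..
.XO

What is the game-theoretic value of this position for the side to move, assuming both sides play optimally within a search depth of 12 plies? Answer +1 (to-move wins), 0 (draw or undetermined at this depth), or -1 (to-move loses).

ply 1, X at OXO/X../.XO | (1,1)=+1→OXO/XX./.XO*; (1,2)=+1→OXO/X.X/.XO; (2,0)=+1→OXO/X../XXO
ply 2: OXO/XX./.XO is terminal -1 (O); from OXO/X../.XO depth 12

value(OXO/X../.XO, X) = +1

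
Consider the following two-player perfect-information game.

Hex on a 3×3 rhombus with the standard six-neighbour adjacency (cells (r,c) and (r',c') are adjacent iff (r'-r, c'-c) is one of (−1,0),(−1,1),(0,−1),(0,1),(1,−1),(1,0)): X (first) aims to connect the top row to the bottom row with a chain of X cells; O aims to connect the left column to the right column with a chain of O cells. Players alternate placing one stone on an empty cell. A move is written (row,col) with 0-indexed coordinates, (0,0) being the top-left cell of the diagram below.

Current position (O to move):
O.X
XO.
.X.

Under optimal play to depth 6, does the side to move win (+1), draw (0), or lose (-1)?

value(O.X/XO./.X., O) = +1

p1 O@[O.X/XO./.X.]: (0,1)[OOX/XO./.X.]-1 (1,2)[O.X/XOO/.X.]+1* (2,0)[O.X/XO./OX.]-1 (2,2)[O.X/XO./.XO]-1
p2 X@[O.X/XOO/.X.]: (0,1)[OXX/XOO/.X.]-1* (2,0)[O.X/XOO/XX.]-1 (2,2)[O.X/XOO/.XX]-1
p3 O@[OXX/XOO/.X.]: (2,0)[OXX/XOO/OX.]+1* (2,2)[OXX/XOO/.XO]-1
p4 X@[OXX/XOO/OX.] terminal -1; root [O.X/XO./.X.] d6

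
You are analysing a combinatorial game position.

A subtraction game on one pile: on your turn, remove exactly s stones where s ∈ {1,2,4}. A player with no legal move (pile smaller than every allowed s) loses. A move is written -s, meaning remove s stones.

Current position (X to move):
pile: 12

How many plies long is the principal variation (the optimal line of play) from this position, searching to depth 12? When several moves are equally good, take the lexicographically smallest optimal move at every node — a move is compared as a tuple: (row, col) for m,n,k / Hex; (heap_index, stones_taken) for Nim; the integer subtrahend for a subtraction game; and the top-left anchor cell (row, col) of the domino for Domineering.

PV length from [12]: 8 plies

[12] X move#1: -1:-1/11*, -2:-1/10, -4:-1/8
[11] O move#2: -1:-1/10, -2:+1/9*, -4:-1/7
[9] X move#3: -1:-1/8*, -2:-1/7, -4:-1/5
[8] O move#4: -1:-1/7, -2:+1/6*, -4:-1/4
[6] X move#5: -1:-1/5*, -2:-1/4, -4:-1/2
[5] O move#6: -1:-1/4, -2:+1/3*, -4:-1/1
[3] X move#7: -1:-1/2*, -2:-1/1
[2] O move#8: -1:-1/1, -2:+1/0*
[0] end (terminal -1, X#9); searched 12 to 12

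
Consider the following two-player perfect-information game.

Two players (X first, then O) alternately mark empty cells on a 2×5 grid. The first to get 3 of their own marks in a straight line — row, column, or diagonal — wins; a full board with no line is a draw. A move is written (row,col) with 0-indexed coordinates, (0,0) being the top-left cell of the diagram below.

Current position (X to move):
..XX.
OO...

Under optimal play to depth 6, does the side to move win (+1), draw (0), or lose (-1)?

[..XX./OO...] X move#1: (0,0):-1/X.XX./OO..., (0,1):+1/.XXX./OO...*, (0,4):+1/..XXX/OO..., (1,2):+1/..XX./OOX.., (1,3):-1/..XX./OO.X., (1,4):-1/..XX./OO..X
[.XXX./OO...] end (terminal -1, O#2); searched ..XX./OO... to 6

value(..XX./OO..., X) = +1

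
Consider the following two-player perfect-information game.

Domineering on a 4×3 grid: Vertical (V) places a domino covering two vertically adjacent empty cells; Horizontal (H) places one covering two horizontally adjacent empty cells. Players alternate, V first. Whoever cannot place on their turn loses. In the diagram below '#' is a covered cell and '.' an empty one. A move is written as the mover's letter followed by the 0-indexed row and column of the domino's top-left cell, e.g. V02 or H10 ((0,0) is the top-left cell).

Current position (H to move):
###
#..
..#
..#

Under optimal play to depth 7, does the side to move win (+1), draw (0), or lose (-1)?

ply 1, H at ###/#../..#/..# | H11=-1→###/###/..#/..#; H20=+1→###/#../###/..#*; H30=-1→###/#../..#/###
ply 2: ###/#../###/..# is terminal -1 (V); from ###/#../..#/..# depth 7

value(###/#../..#/..#, H) = +1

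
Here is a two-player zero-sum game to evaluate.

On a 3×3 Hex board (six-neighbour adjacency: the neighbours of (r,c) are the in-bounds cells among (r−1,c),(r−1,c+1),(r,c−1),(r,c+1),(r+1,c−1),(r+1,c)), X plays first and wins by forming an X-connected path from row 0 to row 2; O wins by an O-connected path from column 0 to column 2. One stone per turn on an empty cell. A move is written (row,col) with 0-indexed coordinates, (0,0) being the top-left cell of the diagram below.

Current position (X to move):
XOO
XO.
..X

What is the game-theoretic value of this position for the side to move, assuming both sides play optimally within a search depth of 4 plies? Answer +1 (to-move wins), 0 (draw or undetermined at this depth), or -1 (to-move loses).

value(XOO/XO./..X, X) = +1

[XOO/XO./..X] X move#1: (1,2):-1/XOO/XOX/..X, (2,0):+1/XOO/XO./X.X*, (2,1):-1/XOO/XO./.XX
[XOO/XO./X.X] end (terminal -1, O#2); searched XOO/XO./..X to 4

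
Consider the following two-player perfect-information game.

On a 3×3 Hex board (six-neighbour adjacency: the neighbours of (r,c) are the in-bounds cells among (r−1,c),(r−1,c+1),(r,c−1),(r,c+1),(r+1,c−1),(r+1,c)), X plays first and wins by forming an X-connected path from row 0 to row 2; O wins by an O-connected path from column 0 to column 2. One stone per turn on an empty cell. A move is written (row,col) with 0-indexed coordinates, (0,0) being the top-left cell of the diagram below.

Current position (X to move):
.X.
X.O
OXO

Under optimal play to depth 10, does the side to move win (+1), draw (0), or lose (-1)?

value(.X./X.O/OXO, X) = +1

[.X./X.O/OXO] X move#1: (0,0):-1/XX./X.O/OXO, (0,2):-1/.XX/X.O/OXO, (1,1):+1/.X./XXO/OXO*
[.X./XXO/OXO] end (terminal -1, O#2); searched .X./X.O/OXO to 10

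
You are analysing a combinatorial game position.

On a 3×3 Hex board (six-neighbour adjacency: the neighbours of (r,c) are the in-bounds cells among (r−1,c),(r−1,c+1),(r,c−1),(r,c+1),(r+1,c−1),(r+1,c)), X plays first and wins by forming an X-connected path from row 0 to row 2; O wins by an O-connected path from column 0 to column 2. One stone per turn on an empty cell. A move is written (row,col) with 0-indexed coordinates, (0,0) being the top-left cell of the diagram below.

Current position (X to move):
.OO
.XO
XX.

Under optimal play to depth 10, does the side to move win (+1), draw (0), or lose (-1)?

ply 1, X at .OO/.XO/XX. | (0,0)=-1→XOO/.XO/XX.*; (1,0)=-1→.OO/XXO/XX.; (2,2)=-1→.OO/.XO/XXX
ply 2, O at XOO/.XO/XX. | (1,0)=+1→XOO/OXO/XX.*; (2,2)=-1→XOO/.XO/XXO
ply 3: XOO/OXO/XX. is terminal -1 (X); from .OO/.XO/XX. depth 10

value(.OO/.XO/XX., X) = -1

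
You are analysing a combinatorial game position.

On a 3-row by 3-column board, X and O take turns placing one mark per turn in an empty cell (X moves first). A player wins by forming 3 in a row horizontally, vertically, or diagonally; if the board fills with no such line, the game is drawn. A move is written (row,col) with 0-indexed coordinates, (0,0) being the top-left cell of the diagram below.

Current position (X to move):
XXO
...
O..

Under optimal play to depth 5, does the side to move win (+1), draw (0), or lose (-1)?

value(XXO/.../O.., X) = +1

[XXO/.../O..] X move#1: (1,0):-1/XXO/X../O.., (1,1):+1/XXO/.X./O..*, (1,2):-1/XXO/..X/O.., (2,1):-1/XXO/.../OX., (2,2):-1/XXO/.../O.X
[XXO/.X./O..] O move#2: (1,0):-1/XXO/OX./O..*, (1,2):-1/XXO/.XO/O.., (2,1):-1/XXO/.X./OO., (2,2):-1/XXO/.X./O.O
[XXO/OX./O..] X move#3: (1,2):+1/XXO/OXX/O..*, (2,1):+1/XXO/OX./OX., (2,2):+1/XXO/OX./O.X
[XXO/OXX/O..] O move#4: (2,1):-1/XXO/OXX/OO.*, (2,2):-1/XXO/OXX/O.O
[XXO/OXX/OO.] X move#5: (2,2):+1/XXO/OXX/OOX*
[XXO/OXX/OOX] end (terminal -1, O#6); searched XXO/.../O.. to 5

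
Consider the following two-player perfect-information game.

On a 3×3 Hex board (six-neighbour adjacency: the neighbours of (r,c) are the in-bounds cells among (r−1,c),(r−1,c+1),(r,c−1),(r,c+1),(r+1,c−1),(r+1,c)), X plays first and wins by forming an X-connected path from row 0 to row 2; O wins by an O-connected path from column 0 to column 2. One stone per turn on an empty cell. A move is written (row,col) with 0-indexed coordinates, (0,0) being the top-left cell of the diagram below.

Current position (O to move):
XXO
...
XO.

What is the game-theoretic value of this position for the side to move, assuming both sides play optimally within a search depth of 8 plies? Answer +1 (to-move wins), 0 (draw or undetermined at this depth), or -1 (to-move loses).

p1 O@[XXO/.../XO.]: (1,0)[XXO/O../XO.]-1* (1,1)[XXO/.O./XO.]-1 (1,2)[XXO/..O/XO.]-1 (2,2)[XXO/.../XOO]-1
p2 X@[XXO/O../XO.]: (1,1)[XXO/OX./XO.]+1* (1,2)[XXO/O.X/XO.]-1 (2,2)[XXO/O../XOX]-1
p3 O@[XXO/OX./XO.] terminal -1; root [XXO/.../XO.] d8

value(XXO/.../XO., O) = -1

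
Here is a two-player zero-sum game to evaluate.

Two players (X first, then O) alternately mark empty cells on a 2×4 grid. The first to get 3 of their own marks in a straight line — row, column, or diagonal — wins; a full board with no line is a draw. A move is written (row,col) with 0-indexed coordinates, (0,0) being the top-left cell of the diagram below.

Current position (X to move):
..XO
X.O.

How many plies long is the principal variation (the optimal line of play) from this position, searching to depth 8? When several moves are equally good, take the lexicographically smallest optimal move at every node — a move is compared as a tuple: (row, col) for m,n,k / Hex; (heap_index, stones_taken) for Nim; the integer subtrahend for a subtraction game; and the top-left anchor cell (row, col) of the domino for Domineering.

ply 1, X at ..XO/X.O. | (0,0)=+0→X.XO/X.O.*; (0,1)=+0→.XXO/X.O.; (1,1)=+0→..XO/XXO.; (1,3)=+0→..XO/X.OX
ply 2, O at X.XO/X.O. | (0,1)=+0→XOXO/X.O.*; (1,1)=-1→X.XO/XOO.; (1,3)=-1→X.XO/X.OO
ply 3, X at XOXO/X.O. | (1,1)=+0→XOXO/XXO.*; (1,3)=+0→XOXO/X.OX
ply 4, O at XOXO/XXO. | (1,3)=+0→XOXO/XXOO*
ply 5: XOXO/XXOO is terminal +0 (X); from ..XO/X.O. depth 8

PV length from [..XO/X.O.]: 4 plies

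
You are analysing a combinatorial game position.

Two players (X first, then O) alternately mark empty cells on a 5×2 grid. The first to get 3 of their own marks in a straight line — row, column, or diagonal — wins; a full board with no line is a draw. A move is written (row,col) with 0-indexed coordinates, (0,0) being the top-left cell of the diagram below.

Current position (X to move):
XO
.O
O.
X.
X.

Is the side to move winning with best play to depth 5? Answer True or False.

ply 1, X at XO/.O/O./X./X. | (1,0)=-1→XO/XO/O./X./X.; (2,1)=+0→XO/.O/OX/X./X.*; (3,1)=-1→XO/.O/O./XX/X.; (4,1)=-1→XO/.O/O./X./XX
ply 2, O at XO/.O/OX/X./X. | (1,0)=+0→XO/OO/OX/X./X.*; (3,1)=+0→XO/.O/OX/XO/X.; (4,1)=+0→XO/.O/OX/X./XO
ply 3, X at XO/OO/OX/X./X. | (3,1)=+0→XO/OO/OX/XX/X.*; (4,1)=+0→XO/OO/OX/X./XX
ply 4, O at XO/OO/OX/XX/X. | (4,1)=+0→XO/OO/OX/XX/XO*
ply 5: XO/OO/OX/XX/XO is terminal +0 (X); from XO/.O/O./X./X. depth 5

X winning at [XO/.O/O./X./X.]: False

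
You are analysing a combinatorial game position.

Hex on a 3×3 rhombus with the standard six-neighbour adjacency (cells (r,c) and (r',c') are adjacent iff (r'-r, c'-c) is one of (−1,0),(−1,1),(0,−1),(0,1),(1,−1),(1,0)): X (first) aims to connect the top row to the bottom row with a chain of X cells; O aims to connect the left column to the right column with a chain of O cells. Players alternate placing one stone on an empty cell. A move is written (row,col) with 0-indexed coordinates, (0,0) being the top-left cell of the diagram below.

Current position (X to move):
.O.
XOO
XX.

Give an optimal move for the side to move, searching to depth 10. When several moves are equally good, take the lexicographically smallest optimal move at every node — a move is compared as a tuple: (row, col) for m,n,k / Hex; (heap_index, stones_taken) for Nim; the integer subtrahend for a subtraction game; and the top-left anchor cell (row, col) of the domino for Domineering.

[.O./XOO/XX.] X move#1: (0,0):+1/XO./XOO/XX.*, (0,2):-1/.OX/XOO/XX., (2,2):-1/.O./XOO/XXX
[XO./XOO/XX.] end (terminal -1, O#2); searched .O./XOO/XX. to 10

X's best at [.O./XOO/XX.]: (0,0)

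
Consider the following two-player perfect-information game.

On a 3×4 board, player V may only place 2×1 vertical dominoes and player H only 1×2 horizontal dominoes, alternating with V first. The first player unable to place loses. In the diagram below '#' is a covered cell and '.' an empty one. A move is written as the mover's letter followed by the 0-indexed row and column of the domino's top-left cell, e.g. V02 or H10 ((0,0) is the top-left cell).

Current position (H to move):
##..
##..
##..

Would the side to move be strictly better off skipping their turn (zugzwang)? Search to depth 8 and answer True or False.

zugzwang(##../##../##.., H) = False

p1 H@[##../##../##..]: H02[####/##../##..]-1 H12[##../####/##..]+1* H22[##../##../####]-1
p2 V@[##../####/##..] terminal -1; root [##../##../##..] d8
suppose H passes — search the same position with V to move:
pass> p1 V@[##../##../##..]: V02[###./###./##..]+1* V03[##.#/##.#/##..]+1 V12[##../###./###.]+1 V13[##../##.#/##.#]+1
pass> p2 H@[###./###./##..]: H22[###./###./####]-1*
pass> p3 V@[###./###./####]: V03[####/####/####]+1*
pass> p4 H@[####/####/####] terminal -1; root [##../##../##..] d8
for H: play +1, pass -1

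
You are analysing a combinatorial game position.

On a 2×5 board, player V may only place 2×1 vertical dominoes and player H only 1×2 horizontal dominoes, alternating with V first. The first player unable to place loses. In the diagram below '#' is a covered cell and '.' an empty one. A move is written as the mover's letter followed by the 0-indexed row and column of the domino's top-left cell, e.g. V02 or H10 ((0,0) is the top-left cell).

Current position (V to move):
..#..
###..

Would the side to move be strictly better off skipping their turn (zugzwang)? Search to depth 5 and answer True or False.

[..#../###..] V move#1: V03:+1/..##./####.*, V04:+1/..#.#/###.#
[..##./####.] H move#2: H00:-1/####./####.*
[####./####.] V move#3: V04:+1/#####/#####*
[#####/#####] end (terminal -1, H#4); searched ..#../###.. to 5
if V skipped the turn, H would face:
~ [..#../###..] H move#1: H00:-1/###../###.., H03:+1/..###/###..*, H13:+1/..#../#####
~ [..###/###..] end (terminal -1, V#2); searched ..#../###.. to 5
compare (V): move=+1 vs pass=-1

zugzwang(..#../###.., V) = False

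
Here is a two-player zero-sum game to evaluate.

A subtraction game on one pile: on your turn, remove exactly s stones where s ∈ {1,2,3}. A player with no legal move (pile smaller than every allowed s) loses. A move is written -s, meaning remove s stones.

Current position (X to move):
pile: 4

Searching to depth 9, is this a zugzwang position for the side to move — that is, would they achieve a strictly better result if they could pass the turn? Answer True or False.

zugzwang(4, X) = True

ply 1, X at 4 | -1=-1→3*; -2=-1→2; -3=-1→1
ply 2, O at 3 | -1=-1→2; -2=-1→1; -3=+1→0*
ply 3: 0 is terminal -1 (X); from 4 depth 9
if X skipped the turn, O would face:
~ ply 1, O at 4 | -1=-1→3*; -2=-1→2; -3=-1→1
~ ply 2, X at 3 | -1=-1→2; -2=-1→1; -3=+1→0*
~ ply 3: 0 is terminal -1 (O); from 4 depth 9
compare (X): move=-1 vs pass=+1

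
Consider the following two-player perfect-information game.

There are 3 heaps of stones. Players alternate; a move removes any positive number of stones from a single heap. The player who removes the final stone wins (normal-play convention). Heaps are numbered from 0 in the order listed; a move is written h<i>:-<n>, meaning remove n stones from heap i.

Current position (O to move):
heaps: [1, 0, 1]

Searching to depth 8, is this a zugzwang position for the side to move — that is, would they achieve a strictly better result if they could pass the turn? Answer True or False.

zugzwang((1,0,1), O) = True

[(1,0,1)] O move#1: h0:-1:-1/(0,0,1)*, h2:-1:-1/(1,0,0)
[(0,0,1)] X move#2: h2:-1:+1/(0,0,0)*
[(0,0,0)] end (terminal -1, O#3); searched (1,0,1) to 8
pass branch (X moves first from the same position):
  | [(1,0,1)] X move#1: h0:-1:-1/(0,0,1)*, h2:-1:-1/(1,0,0)
  | [(0,0,1)] O move#2: h2:-1:+1/(0,0,0)*
  | [(0,0,0)] end (terminal -1, X#3); searched (1,0,1) to 8
O moving scores -1; O passing scores +1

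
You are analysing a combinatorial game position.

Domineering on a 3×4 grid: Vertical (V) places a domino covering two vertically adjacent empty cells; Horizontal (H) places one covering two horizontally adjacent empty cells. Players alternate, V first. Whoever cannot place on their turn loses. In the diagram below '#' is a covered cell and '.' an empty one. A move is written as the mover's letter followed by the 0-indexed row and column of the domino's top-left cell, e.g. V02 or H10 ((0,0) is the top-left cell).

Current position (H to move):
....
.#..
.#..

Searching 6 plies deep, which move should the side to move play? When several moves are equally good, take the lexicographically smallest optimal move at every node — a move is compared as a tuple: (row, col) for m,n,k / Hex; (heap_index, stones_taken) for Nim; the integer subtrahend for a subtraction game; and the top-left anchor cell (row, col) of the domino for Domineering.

H's best at [..../.#../.#..]: H12

p1 H@[..../.#../.#..]: H00[##../.#../.#..]-1 H01[.##./.#../.#..]-1 H02[..##/.#../.#..]-1 H12[..../.###/.#..]+1* H22[..../.#../.###]-1
p2 V@[..../.###/.#..]: V00[#.../####/.#..]-1* V10[..../####/##..]-1
p3 H@[#.../####/.#..]: H01[###./####/.#..]+1* H02[#.##/####/.#..]+1 H22[#.../####/.###]+1
p4 V@[###./####/.#..] terminal -1; root [..../.#../.#..] d6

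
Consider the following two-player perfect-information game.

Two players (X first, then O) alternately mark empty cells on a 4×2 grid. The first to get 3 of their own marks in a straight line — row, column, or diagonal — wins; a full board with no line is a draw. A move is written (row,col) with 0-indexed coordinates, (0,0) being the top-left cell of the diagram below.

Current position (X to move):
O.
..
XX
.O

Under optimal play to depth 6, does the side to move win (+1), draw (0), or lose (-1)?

value(O./../XX/.O, X) = 0

p1 X@[O./../XX/.O]: (0,1)[OX/../XX/.O]+0* (1,0)[O./X./XX/.O]+0 (1,1)[O./.X/XX/.O]+0 (3,0)[O./../XX/XO]+0
p2 O@[OX/../XX/.O]: (1,0)[OX/O./XX/.O]-1 (1,1)[OX/.O/XX/.O]+0* (3,0)[OX/../XX/OO]-1
p3 X@[OX/.O/XX/.O]: (1,0)[OX/XO/XX/.O]+0* (3,0)[OX/.O/XX/XO]+0
p4 O@[OX/XO/XX/.O]: (3,0)[OX/XO/XX/OO]+0*
p5 X@[OX/XO/XX/OO] terminal +0; root [O./../XX/.O] d6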